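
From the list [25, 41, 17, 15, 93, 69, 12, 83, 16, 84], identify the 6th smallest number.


Sort ascending: [12, 15, 16, 17, 25, 41, 69, 83, 84, 93]
The 6th element (1-indexed) is at index 5.
Value = 41
Final answer: 41


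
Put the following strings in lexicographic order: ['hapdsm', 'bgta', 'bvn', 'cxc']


Compare strings character by character (the first differing letter decides):
  'bgta' < 'bvn' since 'g' < 'v' at position 2
  'bvn' < 'cxc' since 'b' < 'c' at position 1
  'cxc' < 'hapdsm' since 'c' < 'h' at position 1
Chaining these comparisons gives the alphabetical order.
Final answer: ['bgta', 'bvn', 'cxc', 'hapdsm']


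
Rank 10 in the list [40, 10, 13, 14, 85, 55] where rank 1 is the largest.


Sort descending: [85, 55, 40, 14, 13, 10]
Find 10 in the sorted list.
10 is at position 6.
Final answer: 6


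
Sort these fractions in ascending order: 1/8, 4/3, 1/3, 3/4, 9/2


Convert to decimal for comparison:
  1/8 = 0.125
  4/3 = 1.3333
  1/3 = 0.3333
  3/4 = 0.75
  9/2 = 4.5
Decimals in increasing order: 0.125 < 0.3333 < 0.75 < 1.3333 < 4.5
Writing each back as its fraction gives the sorted order.
Final answer: 1/8, 1/3, 3/4, 4/3, 9/2


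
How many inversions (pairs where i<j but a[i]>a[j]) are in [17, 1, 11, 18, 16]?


For each element, count the later elements that are smaller than it:
  17 (index 0): smaller elements after it = [1, 11, 16] -> 3
  1 (index 1): smaller elements after it = [] -> 0
  11 (index 2): smaller elements after it = [] -> 0
  18 (index 3): smaller elements after it = [16] -> 1
Total inversions = 3 + 0 + 0 + 1 = 4
Final answer: 4


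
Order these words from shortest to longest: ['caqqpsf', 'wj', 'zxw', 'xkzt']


Compute lengths:
  'caqqpsf' has length 7
  'wj' has length 2
  'zxw' has length 3
  'xkzt' has length 4
Lengths in increasing order: 2 < 3 < 4 < 7
Listing the words in that order gives the answer.
Final answer: ['wj', 'zxw', 'xkzt', 'caqqpsf']


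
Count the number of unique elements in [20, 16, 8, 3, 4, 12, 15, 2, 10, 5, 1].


List all unique values:
Distinct values: [1, 2, 3, 4, 5, 8, 10, 12, 15, 16, 20]
Count = 11
Final answer: 11


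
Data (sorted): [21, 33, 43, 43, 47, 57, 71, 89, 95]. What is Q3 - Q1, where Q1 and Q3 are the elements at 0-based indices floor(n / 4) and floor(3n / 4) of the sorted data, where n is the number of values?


The data has n = 9 elements.
Q1 index = floor(9 / 4) = floor(2.25) = 2; Q3 index = floor(3 * 9 / 4) = floor(6.75) = 6
Q1 = element at index 2 = 43
Q3 = element at index 6 = 71
IQR = 71 - 43 = 28
Final answer: 28


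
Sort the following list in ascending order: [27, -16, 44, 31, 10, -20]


Original list: [27, -16, 44, 31, 10, -20]
Repeatedly take the smallest remaining element:
  Remaining [27, -16, 44, 31, 10, -20] -> smallest is -20
  Remaining [27, -16, 44, 31, 10] -> smallest is -16
  Remaining [27, 44, 31, 10] -> smallest is 10
  Remaining [27, 44, 31] -> smallest is 27
  Remaining [44, 31] -> smallest is 31
  Remaining [44] -> smallest is 44
Collecting the picks in order gives the sorted list.
Final answer: [-20, -16, 10, 27, 31, 44]


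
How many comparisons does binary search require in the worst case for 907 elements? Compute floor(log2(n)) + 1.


Binary search halves the search space each step.
Maximum comparisons = floor(log2(907)) + 1
log2(907) = 9.825
floor(log2(907)) = 9, so 9 + 1 = 10
Final answer: 10


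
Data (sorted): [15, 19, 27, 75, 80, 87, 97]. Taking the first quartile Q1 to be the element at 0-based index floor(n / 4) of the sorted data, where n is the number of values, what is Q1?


The list has n = 7 elements.
Q1 index = floor(7 / 4) = floor(1.75) = 1
Counting from index 0 in the sorted data, the element at index 1 is 19.
Final answer: 19


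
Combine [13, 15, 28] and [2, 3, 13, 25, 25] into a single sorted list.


List A: [13, 15, 28]
List B: [2, 3, 13, 25, 25]
Repeatedly compare the front elements and take the smaller:
  13 vs 2 -> take 2
  13 vs 3 -> take 3
  13 vs 13 -> take 13
  15 vs 13 -> take 13
  15 vs 25 -> take 15
  28 vs 25 -> take 25
  28 vs 25 -> take 25
  B is exhausted; append the rest of A: [28]
Final answer: [2, 3, 13, 13, 15, 25, 25, 28]


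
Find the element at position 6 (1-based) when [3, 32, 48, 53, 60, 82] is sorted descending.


Sort descending: [82, 60, 53, 48, 32, 3]
The 6th element (1-indexed) is at index 5.
Value = 3
Final answer: 3


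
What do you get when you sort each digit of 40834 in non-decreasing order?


The number 40834 has digits: 4, 0, 8, 3, 4
Sorted: 0, 3, 4, 4, 8
Joining the sorted digits gives the result.
Final answer: 03448


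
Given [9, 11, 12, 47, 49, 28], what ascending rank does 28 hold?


Sort ascending: [9, 11, 12, 28, 47, 49]
Find 28 in the sorted list.
28 is at position 4 (1-indexed).
Final answer: 4


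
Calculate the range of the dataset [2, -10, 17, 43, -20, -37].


Maximum value: 43
Minimum value: -37
Range = 43 - (-37) = 80
Final answer: 80


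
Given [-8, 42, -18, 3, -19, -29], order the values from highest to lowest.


Original list: [-8, 42, -18, 3, -19, -29]
Repeatedly take the largest remaining element:
  Remaining [-8, 42, -18, 3, -19, -29] -> largest is 42
  Remaining [-8, -18, 3, -19, -29] -> largest is 3
  Remaining [-8, -18, -19, -29] -> largest is -8
  Remaining [-18, -19, -29] -> largest is -18
  Remaining [-19, -29] -> largest is -19
  Remaining [-29] -> largest is -29
Collecting the picks in order gives the descending list.
Final answer: [42, 3, -8, -18, -19, -29]


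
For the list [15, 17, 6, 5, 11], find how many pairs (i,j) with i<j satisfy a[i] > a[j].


For each element, count the later elements that are smaller than it:
  15 (index 0): smaller elements after it = [6, 5, 11] -> 3
  17 (index 1): smaller elements after it = [6, 5, 11] -> 3
  6 (index 2): smaller elements after it = [5] -> 1
  5 (index 3): smaller elements after it = [] -> 0
Total inversions = 3 + 3 + 1 + 0 = 7
Final answer: 7


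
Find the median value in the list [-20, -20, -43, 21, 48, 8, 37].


First, sort the list: [-43, -20, -20, 8, 21, 37, 48]
The list has 7 elements (odd count).
The middle index is 3 (0-based), and the element there is 8.
Final answer: 8


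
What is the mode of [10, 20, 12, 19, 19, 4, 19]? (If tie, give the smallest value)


Count the frequency of each value:
  4 appears 1 time(s)
  10 appears 1 time(s)
  12 appears 1 time(s)
  19 appears 3 time(s)
  20 appears 1 time(s)
Maximum frequency is 3.
Only 19 reaches that frequency, so it is the mode.
Final answer: 19


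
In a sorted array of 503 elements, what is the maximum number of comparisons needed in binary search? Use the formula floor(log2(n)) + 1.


Binary search halves the search space each step.
Maximum comparisons = floor(log2(503)) + 1
log2(503) = 8.9744
floor(log2(503)) = 8, so 8 + 1 = 9
Final answer: 9


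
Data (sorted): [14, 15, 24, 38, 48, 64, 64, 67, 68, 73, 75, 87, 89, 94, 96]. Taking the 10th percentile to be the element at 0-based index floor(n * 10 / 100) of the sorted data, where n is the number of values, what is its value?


The dataset has n = 15 elements.
Index = floor(15 * 10 / 100) = floor(150 / 100) = floor(1.5) = 1
Counting from index 0 in the sorted data, the element at index 1 is 15.
Final answer: 15


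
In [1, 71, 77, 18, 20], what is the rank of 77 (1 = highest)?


Sort descending: [77, 71, 20, 18, 1]
Find 77 in the sorted list.
77 is at position 1.
Final answer: 1


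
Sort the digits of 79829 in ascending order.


The number 79829 has digits: 7, 9, 8, 2, 9
Sorted: 2, 7, 8, 9, 9
Joining the sorted digits gives the result.
Final answer: 27899


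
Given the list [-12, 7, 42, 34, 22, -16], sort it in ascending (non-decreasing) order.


Original list: [-12, 7, 42, 34, 22, -16]
Repeatedly take the smallest remaining element:
  Remaining [-12, 7, 42, 34, 22, -16] -> smallest is -16
  Remaining [-12, 7, 42, 34, 22] -> smallest is -12
  Remaining [7, 42, 34, 22] -> smallest is 7
  Remaining [42, 34, 22] -> smallest is 22
  Remaining [42, 34] -> smallest is 34
  Remaining [42] -> smallest is 42
Collecting the picks in order gives the sorted list.
Final answer: [-16, -12, 7, 22, 34, 42]


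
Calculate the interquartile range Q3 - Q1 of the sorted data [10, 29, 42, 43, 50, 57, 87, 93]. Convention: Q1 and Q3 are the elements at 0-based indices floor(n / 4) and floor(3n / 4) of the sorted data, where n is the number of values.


The data has n = 8 elements.
Q1 index = floor(8 / 4) = floor(2) = 2; Q3 index = floor(3 * 8 / 4) = floor(6) = 6
Q1 = element at index 2 = 42
Q3 = element at index 6 = 87
IQR = 87 - 42 = 45
Final answer: 45


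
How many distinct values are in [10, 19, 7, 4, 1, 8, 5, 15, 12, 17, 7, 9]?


List all unique values:
Distinct values: [1, 4, 5, 7, 8, 9, 10, 12, 15, 17, 19]
Count = 11
Final answer: 11


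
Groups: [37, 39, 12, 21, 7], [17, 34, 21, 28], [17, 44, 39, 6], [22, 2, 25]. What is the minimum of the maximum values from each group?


Find max of each group:
  Group 1: [37, 39, 12, 21, 7] -> max = 39
  Group 2: [17, 34, 21, 28] -> max = 34
  Group 3: [17, 44, 39, 6] -> max = 44
  Group 4: [22, 2, 25] -> max = 25
Maxes: [39, 34, 44, 25]
Minimum of maxes = 25
Final answer: 25


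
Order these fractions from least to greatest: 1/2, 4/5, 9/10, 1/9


Convert to decimal for comparison:
  1/2 = 0.5
  4/5 = 0.8
  9/10 = 0.9
  1/9 = 0.1111
Decimals in increasing order: 0.1111 < 0.5 < 0.8 < 0.9
Writing each back as its fraction gives the sorted order.
Final answer: 1/9, 1/2, 4/5, 9/10


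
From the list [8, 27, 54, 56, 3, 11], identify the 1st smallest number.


Sort ascending: [3, 8, 11, 27, 54, 56]
The 1st element (1-indexed) is at index 0.
Value = 3
Final answer: 3


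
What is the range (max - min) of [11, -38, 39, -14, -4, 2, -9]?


Maximum value: 39
Minimum value: -38
Range = 39 - (-38) = 77
Final answer: 77


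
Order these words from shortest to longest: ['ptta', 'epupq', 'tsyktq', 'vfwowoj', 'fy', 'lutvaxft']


Compute lengths:
  'ptta' has length 4
  'epupq' has length 5
  'tsyktq' has length 6
  'vfwowoj' has length 7
  'fy' has length 2
  'lutvaxft' has length 8
Lengths in increasing order: 2 < 4 < 5 < 6 < 7 < 8
Listing the words in that order gives the answer.
Final answer: ['fy', 'ptta', 'epupq', 'tsyktq', 'vfwowoj', 'lutvaxft']


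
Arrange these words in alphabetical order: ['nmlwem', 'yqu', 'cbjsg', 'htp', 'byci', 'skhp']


Compare strings character by character (the first differing letter decides):
  'byci' < 'cbjsg' since 'b' < 'c' at position 1
  'cbjsg' < 'htp' since 'c' < 'h' at position 1
  'htp' < 'nmlwem' since 'h' < 'n' at position 1
  'nmlwem' < 'skhp' since 'n' < 's' at position 1
  'skhp' < 'yqu' since 's' < 'y' at position 1
Chaining these comparisons gives the alphabetical order.
Final answer: ['byci', 'cbjsg', 'htp', 'nmlwem', 'skhp', 'yqu']


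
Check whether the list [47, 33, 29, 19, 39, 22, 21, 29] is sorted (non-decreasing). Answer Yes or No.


Check consecutive pairs:
  47 <= 33? False
  33 <= 29? False
  29 <= 19? False
  19 <= 39? True
  39 <= 22? False
  22 <= 21? False
  21 <= 29? True
5 consecutive pair(s) are out of order, so the list is not sorted.
Final answer: No


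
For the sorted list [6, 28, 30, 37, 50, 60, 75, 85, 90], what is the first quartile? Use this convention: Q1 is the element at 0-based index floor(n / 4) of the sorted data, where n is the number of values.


The list has n = 9 elements.
Q1 index = floor(9 / 4) = floor(2.25) = 2
Counting from index 0 in the sorted data, the element at index 2 is 30.
Final answer: 30


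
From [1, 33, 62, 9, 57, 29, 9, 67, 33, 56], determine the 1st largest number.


Sort descending: [67, 62, 57, 56, 33, 33, 29, 9, 9, 1]
The 1st element (1-indexed) is at index 0.
Value = 67
Final answer: 67


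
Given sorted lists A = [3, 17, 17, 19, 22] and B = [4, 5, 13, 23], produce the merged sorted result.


List A: [3, 17, 17, 19, 22]
List B: [4, 5, 13, 23]
Repeatedly compare the front elements and take the smaller:
  3 vs 4 -> take 3
  17 vs 4 -> take 4
  17 vs 5 -> take 5
  17 vs 13 -> take 13
  17 vs 23 -> take 17
  17 vs 23 -> take 17
  19 vs 23 -> take 19
  22 vs 23 -> take 22
  A is exhausted; append the rest of B: [23]
Final answer: [3, 4, 5, 13, 17, 17, 19, 22, 23]


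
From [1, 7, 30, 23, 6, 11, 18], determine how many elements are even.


Check each element:
  1 is odd
  7 is odd
  30 is even
  23 is odd
  6 is even
  11 is odd
  18 is even
Evens: [30, 6, 18]
Count of evens = 3
Final answer: 3


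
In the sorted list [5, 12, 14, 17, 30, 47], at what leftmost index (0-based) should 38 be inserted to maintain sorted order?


List is sorted: [5, 12, 14, 17, 30, 47]
We need the leftmost position where 38 can be inserted, i.e. the first index whose element is >= 38 (or the end of the list if none is).
Binary search with low=0, high=6 (0-based indices):
  low=0, high=6, mid=3: a[3]=17 < 38, so low = 4
  low=4, high=6, mid=5: a[5]=47 >= 38, so high = 5
  low=4, high=5, mid=4: a[4]=30 < 38, so low = 5
Now low = high = 5, so the insertion index is 5.
Final answer: 5


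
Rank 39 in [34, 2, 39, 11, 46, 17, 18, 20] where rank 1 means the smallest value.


Sort ascending: [2, 11, 17, 18, 20, 34, 39, 46]
Find 39 in the sorted list.
39 is at position 7 (1-indexed).
Final answer: 7


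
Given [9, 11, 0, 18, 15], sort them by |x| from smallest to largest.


Compute absolute values:
  |9| = 9
  |11| = 11
  |0| = 0
  |18| = 18
  |15| = 15
Absolute values in increasing order: 0 < 9 < 11 < 15 < 18
Listing the original numbers in that order gives the answer.
Final answer: [0, 9, 11, 15, 18]


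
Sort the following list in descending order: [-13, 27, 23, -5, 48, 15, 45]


Original list: [-13, 27, 23, -5, 48, 15, 45]
Repeatedly take the largest remaining element:
  Remaining [-13, 27, 23, -5, 48, 15, 45] -> largest is 48
  Remaining [-13, 27, 23, -5, 15, 45] -> largest is 45
  Remaining [-13, 27, 23, -5, 15] -> largest is 27
  Remaining [-13, 23, -5, 15] -> largest is 23
  Remaining [-13, -5, 15] -> largest is 15
  Remaining [-13, -5] -> largest is -5
  Remaining [-13] -> largest is -13
Collecting the picks in order gives the descending list.
Final answer: [48, 45, 27, 23, 15, -5, -13]


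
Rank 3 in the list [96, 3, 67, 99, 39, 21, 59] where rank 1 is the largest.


Sort descending: [99, 96, 67, 59, 39, 21, 3]
Find 3 in the sorted list.
3 is at position 7.
Final answer: 7


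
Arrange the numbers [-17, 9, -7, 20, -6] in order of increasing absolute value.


Compute absolute values:
  |-17| = 17
  |9| = 9
  |-7| = 7
  |20| = 20
  |-6| = 6
Absolute values in increasing order: 6 < 7 < 9 < 17 < 20
Listing the original numbers in that order gives the answer.
Final answer: [-6, -7, 9, -17, 20]


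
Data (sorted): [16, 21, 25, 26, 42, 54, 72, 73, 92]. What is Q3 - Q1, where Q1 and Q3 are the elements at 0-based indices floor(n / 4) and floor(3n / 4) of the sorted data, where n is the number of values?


The data has n = 9 elements.
Q1 index = floor(9 / 4) = floor(2.25) = 2; Q3 index = floor(3 * 9 / 4) = floor(6.75) = 6
Q1 = element at index 2 = 25
Q3 = element at index 6 = 72
IQR = 72 - 25 = 47
Final answer: 47


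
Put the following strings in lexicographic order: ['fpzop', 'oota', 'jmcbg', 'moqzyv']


Compare strings character by character (the first differing letter decides):
  'fpzop' < 'jmcbg' since 'f' < 'j' at position 1
  'jmcbg' < 'moqzyv' since 'j' < 'm' at position 1
  'moqzyv' < 'oota' since 'm' < 'o' at position 1
Chaining these comparisons gives the alphabetical order.
Final answer: ['fpzop', 'jmcbg', 'moqzyv', 'oota']


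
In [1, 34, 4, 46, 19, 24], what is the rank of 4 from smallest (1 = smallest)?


Sort ascending: [1, 4, 19, 24, 34, 46]
Find 4 in the sorted list.
4 is at position 2 (1-indexed).
Final answer: 2


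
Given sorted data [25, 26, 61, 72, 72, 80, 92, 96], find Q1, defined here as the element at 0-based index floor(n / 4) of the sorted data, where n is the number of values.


The list has n = 8 elements.
Q1 index = floor(8 / 4) = floor(2) = 2
Counting from index 0 in the sorted data, the element at index 2 is 61.
Final answer: 61


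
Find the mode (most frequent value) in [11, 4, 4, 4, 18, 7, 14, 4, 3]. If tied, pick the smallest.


Count the frequency of each value:
  3 appears 1 time(s)
  4 appears 4 time(s)
  7 appears 1 time(s)
  11 appears 1 time(s)
  14 appears 1 time(s)
  18 appears 1 time(s)
Maximum frequency is 4.
Only 4 reaches that frequency, so it is the mode.
Final answer: 4


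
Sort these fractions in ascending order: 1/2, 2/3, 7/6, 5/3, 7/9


Convert to decimal for comparison:
  1/2 = 0.5
  2/3 = 0.6667
  7/6 = 1.1667
  5/3 = 1.6667
  7/9 = 0.7778
Decimals in increasing order: 0.5 < 0.6667 < 0.7778 < 1.1667 < 1.6667
Writing each back as its fraction gives the sorted order.
Final answer: 1/2, 2/3, 7/9, 7/6, 5/3


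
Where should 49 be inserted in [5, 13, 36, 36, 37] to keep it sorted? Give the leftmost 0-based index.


List is sorted: [5, 13, 36, 36, 37]
We need the leftmost position where 49 can be inserted, i.e. the first index whose element is >= 49 (or the end of the list if none is).
Binary search with low=0, high=5 (0-based indices):
  low=0, high=5, mid=2: a[2]=36 < 49, so low = 3
  low=3, high=5, mid=4: a[4]=37 < 49, so low = 5
Now low = high = 5, so the insertion index is 5.
Final answer: 5


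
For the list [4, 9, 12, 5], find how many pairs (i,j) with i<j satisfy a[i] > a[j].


For each element, count the later elements that are smaller than it:
  4 (index 0): smaller elements after it = [] -> 0
  9 (index 1): smaller elements after it = [5] -> 1
  12 (index 2): smaller elements after it = [5] -> 1
Total inversions = 0 + 1 + 1 = 2
Final answer: 2


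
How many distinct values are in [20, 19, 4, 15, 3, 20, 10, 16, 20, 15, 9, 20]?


List all unique values:
Distinct values: [3, 4, 9, 10, 15, 16, 19, 20]
Count = 8
Final answer: 8


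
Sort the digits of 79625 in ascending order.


The number 79625 has digits: 7, 9, 6, 2, 5
Sorted: 2, 5, 6, 7, 9
Joining the sorted digits gives the result.
Final answer: 25679


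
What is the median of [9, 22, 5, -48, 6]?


First, sort the list: [-48, 5, 6, 9, 22]
The list has 5 elements (odd count).
The middle index is 2 (0-based), and the element there is 6.
Final answer: 6


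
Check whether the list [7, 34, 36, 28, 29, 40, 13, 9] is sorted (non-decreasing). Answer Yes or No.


Check consecutive pairs:
  7 <= 34? True
  34 <= 36? True
  36 <= 28? False
  28 <= 29? True
  29 <= 40? True
  40 <= 13? False
  13 <= 9? False
3 consecutive pair(s) are out of order, so the list is not sorted.
Final answer: No


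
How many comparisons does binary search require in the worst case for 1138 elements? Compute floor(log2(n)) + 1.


Binary search halves the search space each step.
Maximum comparisons = floor(log2(1138)) + 1
log2(1138) = 10.1523
floor(log2(1138)) = 10, so 10 + 1 = 11
Final answer: 11


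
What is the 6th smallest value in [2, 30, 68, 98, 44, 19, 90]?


Sort ascending: [2, 19, 30, 44, 68, 90, 98]
The 6th element (1-indexed) is at index 5.
Value = 90
Final answer: 90


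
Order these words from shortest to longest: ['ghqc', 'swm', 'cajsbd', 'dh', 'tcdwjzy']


Compute lengths:
  'ghqc' has length 4
  'swm' has length 3
  'cajsbd' has length 6
  'dh' has length 2
  'tcdwjzy' has length 7
Lengths in increasing order: 2 < 3 < 4 < 6 < 7
Listing the words in that order gives the answer.
Final answer: ['dh', 'swm', 'ghqc', 'cajsbd', 'tcdwjzy']


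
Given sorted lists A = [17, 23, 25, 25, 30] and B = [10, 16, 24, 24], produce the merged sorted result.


List A: [17, 23, 25, 25, 30]
List B: [10, 16, 24, 24]
Repeatedly compare the front elements and take the smaller:
  17 vs 10 -> take 10
  17 vs 16 -> take 16
  17 vs 24 -> take 17
  23 vs 24 -> take 23
  25 vs 24 -> take 24
  25 vs 24 -> take 24
  B is exhausted; append the rest of A: [25, 25, 30]
Final answer: [10, 16, 17, 23, 24, 24, 25, 25, 30]


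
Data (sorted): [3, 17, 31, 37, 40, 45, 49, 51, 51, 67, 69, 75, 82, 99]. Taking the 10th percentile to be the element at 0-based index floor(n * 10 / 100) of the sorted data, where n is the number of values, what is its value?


The dataset has n = 14 elements.
Index = floor(14 * 10 / 100) = floor(140 / 100) = floor(1.4) = 1
Counting from index 0 in the sorted data, the element at index 1 is 17.
Final answer: 17


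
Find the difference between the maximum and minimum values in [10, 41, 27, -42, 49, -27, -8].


Maximum value: 49
Minimum value: -42
Range = 49 - (-42) = 91
Final answer: 91


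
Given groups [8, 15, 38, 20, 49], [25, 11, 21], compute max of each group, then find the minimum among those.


Find max of each group:
  Group 1: [8, 15, 38, 20, 49] -> max = 49
  Group 2: [25, 11, 21] -> max = 25
Maxes: [49, 25]
Minimum of maxes = 25
Final answer: 25


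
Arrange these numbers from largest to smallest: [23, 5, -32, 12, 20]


Original list: [23, 5, -32, 12, 20]
Repeatedly take the largest remaining element:
  Remaining [23, 5, -32, 12, 20] -> largest is 23
  Remaining [5, -32, 12, 20] -> largest is 20
  Remaining [5, -32, 12] -> largest is 12
  Remaining [5, -32] -> largest is 5
  Remaining [-32] -> largest is -32
Collecting the picks in order gives the descending list.
Final answer: [23, 20, 12, 5, -32]


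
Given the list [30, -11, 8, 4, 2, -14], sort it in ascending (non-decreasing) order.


Original list: [30, -11, 8, 4, 2, -14]
Repeatedly take the smallest remaining element:
  Remaining [30, -11, 8, 4, 2, -14] -> smallest is -14
  Remaining [30, -11, 8, 4, 2] -> smallest is -11
  Remaining [30, 8, 4, 2] -> smallest is 2
  Remaining [30, 8, 4] -> smallest is 4
  Remaining [30, 8] -> smallest is 8
  Remaining [30] -> smallest is 30
Collecting the picks in order gives the sorted list.
Final answer: [-14, -11, 2, 4, 8, 30]


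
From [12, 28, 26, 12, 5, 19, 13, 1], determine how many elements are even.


Check each element:
  12 is even
  28 is even
  26 is even
  12 is even
  5 is odd
  19 is odd
  13 is odd
  1 is odd
Evens: [12, 28, 26, 12]
Count of evens = 4
Final answer: 4


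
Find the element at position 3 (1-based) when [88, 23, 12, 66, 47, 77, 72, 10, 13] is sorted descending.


Sort descending: [88, 77, 72, 66, 47, 23, 13, 12, 10]
The 3rd element (1-indexed) is at index 2.
Value = 72
Final answer: 72


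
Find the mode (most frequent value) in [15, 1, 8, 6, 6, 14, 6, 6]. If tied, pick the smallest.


Count the frequency of each value:
  1 appears 1 time(s)
  6 appears 4 time(s)
  8 appears 1 time(s)
  14 appears 1 time(s)
  15 appears 1 time(s)
Maximum frequency is 4.
Only 6 reaches that frequency, so it is the mode.
Final answer: 6


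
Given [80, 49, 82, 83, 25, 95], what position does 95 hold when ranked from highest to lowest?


Sort descending: [95, 83, 82, 80, 49, 25]
Find 95 in the sorted list.
95 is at position 1.
Final answer: 1


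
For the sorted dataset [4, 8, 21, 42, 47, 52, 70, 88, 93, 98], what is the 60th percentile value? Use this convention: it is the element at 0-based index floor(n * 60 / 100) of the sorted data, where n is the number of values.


The dataset has n = 10 elements.
Index = floor(10 * 60 / 100) = floor(600 / 100) = floor(6) = 6
Counting from index 0 in the sorted data, the element at index 6 is 70.
Final answer: 70


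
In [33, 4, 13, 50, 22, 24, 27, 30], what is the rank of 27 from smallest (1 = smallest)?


Sort ascending: [4, 13, 22, 24, 27, 30, 33, 50]
Find 27 in the sorted list.
27 is at position 5 (1-indexed).
Final answer: 5


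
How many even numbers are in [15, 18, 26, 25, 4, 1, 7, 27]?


Check each element:
  15 is odd
  18 is even
  26 is even
  25 is odd
  4 is even
  1 is odd
  7 is odd
  27 is odd
Evens: [18, 26, 4]
Count of evens = 3
Final answer: 3


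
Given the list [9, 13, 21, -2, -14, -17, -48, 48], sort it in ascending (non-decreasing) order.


Original list: [9, 13, 21, -2, -14, -17, -48, 48]
Repeatedly take the smallest remaining element:
  Remaining [9, 13, 21, -2, -14, -17, -48, 48] -> smallest is -48
  Remaining [9, 13, 21, -2, -14, -17, 48] -> smallest is -17
  Remaining [9, 13, 21, -2, -14, 48] -> smallest is -14
  Remaining [9, 13, 21, -2, 48] -> smallest is -2
  Remaining [9, 13, 21, 48] -> smallest is 9
  Remaining [13, 21, 48] -> smallest is 13
  Remaining [21, 48] -> smallest is 21
  Remaining [48] -> smallest is 48
Collecting the picks in order gives the sorted list.
Final answer: [-48, -17, -14, -2, 9, 13, 21, 48]


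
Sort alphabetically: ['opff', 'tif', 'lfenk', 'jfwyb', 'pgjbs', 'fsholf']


Compare strings character by character (the first differing letter decides):
  'fsholf' < 'jfwyb' since 'f' < 'j' at position 1
  'jfwyb' < 'lfenk' since 'j' < 'l' at position 1
  'lfenk' < 'opff' since 'l' < 'o' at position 1
  'opff' < 'pgjbs' since 'o' < 'p' at position 1
  'pgjbs' < 'tif' since 'p' < 't' at position 1
Chaining these comparisons gives the alphabetical order.
Final answer: ['fsholf', 'jfwyb', 'lfenk', 'opff', 'pgjbs', 'tif']


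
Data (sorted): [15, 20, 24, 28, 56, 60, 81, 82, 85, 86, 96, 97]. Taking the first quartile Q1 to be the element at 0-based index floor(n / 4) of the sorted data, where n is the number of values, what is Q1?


The list has n = 12 elements.
Q1 index = floor(12 / 4) = floor(3) = 3
Counting from index 0 in the sorted data, the element at index 3 is 28.
Final answer: 28


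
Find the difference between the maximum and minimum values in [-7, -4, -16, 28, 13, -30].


Maximum value: 28
Minimum value: -30
Range = 28 - (-30) = 58
Final answer: 58


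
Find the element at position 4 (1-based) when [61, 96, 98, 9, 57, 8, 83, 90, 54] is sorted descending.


Sort descending: [98, 96, 90, 83, 61, 57, 54, 9, 8]
The 4th element (1-indexed) is at index 3.
Value = 83
Final answer: 83


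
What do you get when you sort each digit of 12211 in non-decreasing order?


The number 12211 has digits: 1, 2, 2, 1, 1
Sorted: 1, 1, 1, 2, 2
Joining the sorted digits gives the result.
Final answer: 11122


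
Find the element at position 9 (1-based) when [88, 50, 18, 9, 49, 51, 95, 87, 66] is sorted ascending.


Sort ascending: [9, 18, 49, 50, 51, 66, 87, 88, 95]
The 9th element (1-indexed) is at index 8.
Value = 95
Final answer: 95


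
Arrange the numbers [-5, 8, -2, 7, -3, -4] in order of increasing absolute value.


Compute absolute values:
  |-5| = 5
  |8| = 8
  |-2| = 2
  |7| = 7
  |-3| = 3
  |-4| = 4
Absolute values in increasing order: 2 < 3 < 4 < 5 < 7 < 8
Listing the original numbers in that order gives the answer.
Final answer: [-2, -3, -4, -5, 7, 8]


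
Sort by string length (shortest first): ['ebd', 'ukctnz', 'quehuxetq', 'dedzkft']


Compute lengths:
  'ebd' has length 3
  'ukctnz' has length 6
  'quehuxetq' has length 9
  'dedzkft' has length 7
Lengths in increasing order: 3 < 6 < 7 < 9
Listing the words in that order gives the answer.
Final answer: ['ebd', 'ukctnz', 'dedzkft', 'quehuxetq']


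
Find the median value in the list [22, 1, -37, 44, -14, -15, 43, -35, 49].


First, sort the list: [-37, -35, -15, -14, 1, 22, 43, 44, 49]
The list has 9 elements (odd count).
The middle index is 4 (0-based), and the element there is 1.
Final answer: 1


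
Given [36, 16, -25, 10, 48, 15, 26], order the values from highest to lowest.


Original list: [36, 16, -25, 10, 48, 15, 26]
Repeatedly take the largest remaining element:
  Remaining [36, 16, -25, 10, 48, 15, 26] -> largest is 48
  Remaining [36, 16, -25, 10, 15, 26] -> largest is 36
  Remaining [16, -25, 10, 15, 26] -> largest is 26
  Remaining [16, -25, 10, 15] -> largest is 16
  Remaining [-25, 10, 15] -> largest is 15
  Remaining [-25, 10] -> largest is 10
  Remaining [-25] -> largest is -25
Collecting the picks in order gives the descending list.
Final answer: [48, 36, 26, 16, 15, 10, -25]


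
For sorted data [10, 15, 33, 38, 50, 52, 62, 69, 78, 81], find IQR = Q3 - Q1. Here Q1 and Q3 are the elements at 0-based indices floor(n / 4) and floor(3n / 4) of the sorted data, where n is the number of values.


The data has n = 10 elements.
Q1 index = floor(10 / 4) = floor(2.5) = 2; Q3 index = floor(3 * 10 / 4) = floor(7.5) = 7
Q1 = element at index 2 = 33
Q3 = element at index 7 = 69
IQR = 69 - 33 = 36
Final answer: 36


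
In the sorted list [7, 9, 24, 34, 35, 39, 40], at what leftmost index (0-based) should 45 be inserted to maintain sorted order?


List is sorted: [7, 9, 24, 34, 35, 39, 40]
We need the leftmost position where 45 can be inserted, i.e. the first index whose element is >= 45 (or the end of the list if none is).
Binary search with low=0, high=7 (0-based indices):
  low=0, high=7, mid=3: a[3]=34 < 45, so low = 4
  low=4, high=7, mid=5: a[5]=39 < 45, so low = 6
  low=6, high=7, mid=6: a[6]=40 < 45, so low = 7
Now low = high = 7, so the insertion index is 7.
Final answer: 7


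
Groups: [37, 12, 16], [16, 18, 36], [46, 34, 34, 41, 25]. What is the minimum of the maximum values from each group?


Find max of each group:
  Group 1: [37, 12, 16] -> max = 37
  Group 2: [16, 18, 36] -> max = 36
  Group 3: [46, 34, 34, 41, 25] -> max = 46
Maxes: [37, 36, 46]
Minimum of maxes = 36
Final answer: 36


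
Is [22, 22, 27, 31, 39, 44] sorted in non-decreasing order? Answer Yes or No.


Check consecutive pairs:
  22 <= 22? True
  22 <= 27? True
  27 <= 31? True
  31 <= 39? True
  39 <= 44? True
Every consecutive pair is in order, so the list is non-decreasing.
Final answer: Yes


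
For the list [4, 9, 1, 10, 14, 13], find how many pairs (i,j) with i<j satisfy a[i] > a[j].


For each element, count the later elements that are smaller than it:
  4 (index 0): smaller elements after it = [1] -> 1
  9 (index 1): smaller elements after it = [1] -> 1
  1 (index 2): smaller elements after it = [] -> 0
  10 (index 3): smaller elements after it = [] -> 0
  14 (index 4): smaller elements after it = [13] -> 1
Total inversions = 1 + 1 + 0 + 0 + 1 = 3
Final answer: 3


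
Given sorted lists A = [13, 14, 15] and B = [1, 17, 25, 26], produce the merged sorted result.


List A: [13, 14, 15]
List B: [1, 17, 25, 26]
Repeatedly compare the front elements and take the smaller:
  13 vs 1 -> take 1
  13 vs 17 -> take 13
  14 vs 17 -> take 14
  15 vs 17 -> take 15
  A is exhausted; append the rest of B: [17, 25, 26]
Final answer: [1, 13, 14, 15, 17, 25, 26]


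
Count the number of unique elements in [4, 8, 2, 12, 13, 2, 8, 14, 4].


List all unique values:
Distinct values: [2, 4, 8, 12, 13, 14]
Count = 6
Final answer: 6


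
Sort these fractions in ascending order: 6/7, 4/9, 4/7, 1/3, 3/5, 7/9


Convert to decimal for comparison:
  6/7 = 0.8571
  4/9 = 0.4444
  4/7 = 0.5714
  1/3 = 0.3333
  3/5 = 0.6
  7/9 = 0.7778
Decimals in increasing order: 0.3333 < 0.4444 < 0.5714 < 0.6 < 0.7778 < 0.8571
Writing each back as its fraction gives the sorted order.
Final answer: 1/3, 4/9, 4/7, 3/5, 7/9, 6/7


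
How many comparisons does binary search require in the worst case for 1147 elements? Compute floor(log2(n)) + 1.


Binary search halves the search space each step.
Maximum comparisons = floor(log2(1147)) + 1
log2(1147) = 10.1636
floor(log2(1147)) = 10, so 10 + 1 = 11
Final answer: 11


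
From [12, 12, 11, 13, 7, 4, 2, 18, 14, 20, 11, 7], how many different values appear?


List all unique values:
Distinct values: [2, 4, 7, 11, 12, 13, 14, 18, 20]
Count = 9
Final answer: 9


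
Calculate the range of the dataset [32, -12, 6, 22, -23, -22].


Maximum value: 32
Minimum value: -23
Range = 32 - (-23) = 55
Final answer: 55


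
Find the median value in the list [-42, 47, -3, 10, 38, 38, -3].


First, sort the list: [-42, -3, -3, 10, 38, 38, 47]
The list has 7 elements (odd count).
The middle index is 3 (0-based), and the element there is 10.
Final answer: 10


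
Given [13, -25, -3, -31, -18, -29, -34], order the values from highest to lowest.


Original list: [13, -25, -3, -31, -18, -29, -34]
Repeatedly take the largest remaining element:
  Remaining [13, -25, -3, -31, -18, -29, -34] -> largest is 13
  Remaining [-25, -3, -31, -18, -29, -34] -> largest is -3
  Remaining [-25, -31, -18, -29, -34] -> largest is -18
  Remaining [-25, -31, -29, -34] -> largest is -25
  Remaining [-31, -29, -34] -> largest is -29
  Remaining [-31, -34] -> largest is -31
  Remaining [-34] -> largest is -34
Collecting the picks in order gives the descending list.
Final answer: [13, -3, -18, -25, -29, -31, -34]


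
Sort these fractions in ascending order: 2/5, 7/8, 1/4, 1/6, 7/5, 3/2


Convert to decimal for comparison:
  2/5 = 0.4
  7/8 = 0.875
  1/4 = 0.25
  1/6 = 0.1667
  7/5 = 1.4
  3/2 = 1.5
Decimals in increasing order: 0.1667 < 0.25 < 0.4 < 0.875 < 1.4 < 1.5
Writing each back as its fraction gives the sorted order.
Final answer: 1/6, 1/4, 2/5, 7/8, 7/5, 3/2


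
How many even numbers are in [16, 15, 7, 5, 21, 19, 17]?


Check each element:
  16 is even
  15 is odd
  7 is odd
  5 is odd
  21 is odd
  19 is odd
  17 is odd
Evens: [16]
Count of evens = 1
Final answer: 1


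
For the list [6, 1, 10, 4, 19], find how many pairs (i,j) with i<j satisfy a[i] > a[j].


For each element, count the later elements that are smaller than it:
  6 (index 0): smaller elements after it = [1, 4] -> 2
  1 (index 1): smaller elements after it = [] -> 0
  10 (index 2): smaller elements after it = [4] -> 1
  4 (index 3): smaller elements after it = [] -> 0
Total inversions = 2 + 0 + 1 + 0 = 3
Final answer: 3


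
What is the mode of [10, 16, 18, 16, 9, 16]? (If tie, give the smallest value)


Count the frequency of each value:
  9 appears 1 time(s)
  10 appears 1 time(s)
  16 appears 3 time(s)
  18 appears 1 time(s)
Maximum frequency is 3.
Only 16 reaches that frequency, so it is the mode.
Final answer: 16


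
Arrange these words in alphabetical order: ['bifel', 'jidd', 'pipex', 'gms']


Compare strings character by character (the first differing letter decides):
  'bifel' < 'gms' since 'b' < 'g' at position 1
  'gms' < 'jidd' since 'g' < 'j' at position 1
  'jidd' < 'pipex' since 'j' < 'p' at position 1
Chaining these comparisons gives the alphabetical order.
Final answer: ['bifel', 'gms', 'jidd', 'pipex']


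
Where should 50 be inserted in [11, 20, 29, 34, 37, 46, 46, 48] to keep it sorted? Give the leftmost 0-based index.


List is sorted: [11, 20, 29, 34, 37, 46, 46, 48]
We need the leftmost position where 50 can be inserted, i.e. the first index whose element is >= 50 (or the end of the list if none is).
Binary search with low=0, high=8 (0-based indices):
  low=0, high=8, mid=4: a[4]=37 < 50, so low = 5
  low=5, high=8, mid=6: a[6]=46 < 50, so low = 7
  low=7, high=8, mid=7: a[7]=48 < 50, so low = 8
Now low = high = 8, so the insertion index is 8.
Final answer: 8


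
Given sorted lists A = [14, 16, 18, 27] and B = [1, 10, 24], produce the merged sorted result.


List A: [14, 16, 18, 27]
List B: [1, 10, 24]
Repeatedly compare the front elements and take the smaller:
  14 vs 1 -> take 1
  14 vs 10 -> take 10
  14 vs 24 -> take 14
  16 vs 24 -> take 16
  18 vs 24 -> take 18
  27 vs 24 -> take 24
  B is exhausted; append the rest of A: [27]
Final answer: [1, 10, 14, 16, 18, 24, 27]


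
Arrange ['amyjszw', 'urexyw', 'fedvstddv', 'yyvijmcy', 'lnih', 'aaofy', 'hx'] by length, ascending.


Compute lengths:
  'amyjszw' has length 7
  'urexyw' has length 6
  'fedvstddv' has length 9
  'yyvijmcy' has length 8
  'lnih' has length 4
  'aaofy' has length 5
  'hx' has length 2
Lengths in increasing order: 2 < 4 < 5 < 6 < 7 < 8 < 9
Listing the words in that order gives the answer.
Final answer: ['hx', 'lnih', 'aaofy', 'urexyw', 'amyjszw', 'yyvijmcy', 'fedvstddv']


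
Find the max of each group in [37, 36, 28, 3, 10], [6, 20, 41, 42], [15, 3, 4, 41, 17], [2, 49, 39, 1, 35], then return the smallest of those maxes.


Find max of each group:
  Group 1: [37, 36, 28, 3, 10] -> max = 37
  Group 2: [6, 20, 41, 42] -> max = 42
  Group 3: [15, 3, 4, 41, 17] -> max = 41
  Group 4: [2, 49, 39, 1, 35] -> max = 49
Maxes: [37, 42, 41, 49]
Minimum of maxes = 37
Final answer: 37


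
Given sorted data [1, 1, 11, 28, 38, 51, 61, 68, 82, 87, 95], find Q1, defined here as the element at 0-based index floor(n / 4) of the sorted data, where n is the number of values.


The list has n = 11 elements.
Q1 index = floor(11 / 4) = floor(2.75) = 2
Counting from index 0 in the sorted data, the element at index 2 is 11.
Final answer: 11


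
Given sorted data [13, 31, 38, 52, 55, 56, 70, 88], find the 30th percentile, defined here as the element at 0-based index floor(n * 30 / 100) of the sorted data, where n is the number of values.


The dataset has n = 8 elements.
Index = floor(8 * 30 / 100) = floor(240 / 100) = floor(2.4) = 2
Counting from index 0 in the sorted data, the element at index 2 is 38.
Final answer: 38


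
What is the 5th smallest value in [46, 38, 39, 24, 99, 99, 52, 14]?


Sort ascending: [14, 24, 38, 39, 46, 52, 99, 99]
The 5th element (1-indexed) is at index 4.
Value = 46
Final answer: 46


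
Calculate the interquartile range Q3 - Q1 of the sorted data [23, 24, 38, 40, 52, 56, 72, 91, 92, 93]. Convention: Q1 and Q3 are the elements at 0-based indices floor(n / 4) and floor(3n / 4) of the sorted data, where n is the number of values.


The data has n = 10 elements.
Q1 index = floor(10 / 4) = floor(2.5) = 2; Q3 index = floor(3 * 10 / 4) = floor(7.5) = 7
Q1 = element at index 2 = 38
Q3 = element at index 7 = 91
IQR = 91 - 38 = 53
Final answer: 53


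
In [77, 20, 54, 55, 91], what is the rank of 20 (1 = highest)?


Sort descending: [91, 77, 55, 54, 20]
Find 20 in the sorted list.
20 is at position 5.
Final answer: 5


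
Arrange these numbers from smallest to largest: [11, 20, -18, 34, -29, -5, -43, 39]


Original list: [11, 20, -18, 34, -29, -5, -43, 39]
Repeatedly take the smallest remaining element:
  Remaining [11, 20, -18, 34, -29, -5, -43, 39] -> smallest is -43
  Remaining [11, 20, -18, 34, -29, -5, 39] -> smallest is -29
  Remaining [11, 20, -18, 34, -5, 39] -> smallest is -18
  Remaining [11, 20, 34, -5, 39] -> smallest is -5
  Remaining [11, 20, 34, 39] -> smallest is 11
  Remaining [20, 34, 39] -> smallest is 20
  Remaining [34, 39] -> smallest is 34
  Remaining [39] -> smallest is 39
Collecting the picks in order gives the sorted list.
Final answer: [-43, -29, -18, -5, 11, 20, 34, 39]


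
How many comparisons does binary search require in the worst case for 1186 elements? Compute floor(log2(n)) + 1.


Binary search halves the search space each step.
Maximum comparisons = floor(log2(1186)) + 1
log2(1186) = 10.2119
floor(log2(1186)) = 10, so 10 + 1 = 11
Final answer: 11


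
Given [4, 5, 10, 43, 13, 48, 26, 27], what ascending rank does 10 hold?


Sort ascending: [4, 5, 10, 13, 26, 27, 43, 48]
Find 10 in the sorted list.
10 is at position 3 (1-indexed).
Final answer: 3


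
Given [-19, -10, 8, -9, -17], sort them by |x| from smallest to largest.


Compute absolute values:
  |-19| = 19
  |-10| = 10
  |8| = 8
  |-9| = 9
  |-17| = 17
Absolute values in increasing order: 8 < 9 < 10 < 17 < 19
Listing the original numbers in that order gives the answer.
Final answer: [8, -9, -10, -17, -19]


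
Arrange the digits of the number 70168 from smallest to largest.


The number 70168 has digits: 7, 0, 1, 6, 8
Sorted: 0, 1, 6, 7, 8
Joining the sorted digits gives the result.
Final answer: 01678


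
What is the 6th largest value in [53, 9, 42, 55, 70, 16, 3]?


Sort descending: [70, 55, 53, 42, 16, 9, 3]
The 6th element (1-indexed) is at index 5.
Value = 9
Final answer: 9


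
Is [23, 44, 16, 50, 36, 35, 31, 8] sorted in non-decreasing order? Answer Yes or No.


Check consecutive pairs:
  23 <= 44? True
  44 <= 16? False
  16 <= 50? True
  50 <= 36? False
  36 <= 35? False
  35 <= 31? False
  31 <= 8? False
5 consecutive pair(s) are out of order, so the list is not sorted.
Final answer: No
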